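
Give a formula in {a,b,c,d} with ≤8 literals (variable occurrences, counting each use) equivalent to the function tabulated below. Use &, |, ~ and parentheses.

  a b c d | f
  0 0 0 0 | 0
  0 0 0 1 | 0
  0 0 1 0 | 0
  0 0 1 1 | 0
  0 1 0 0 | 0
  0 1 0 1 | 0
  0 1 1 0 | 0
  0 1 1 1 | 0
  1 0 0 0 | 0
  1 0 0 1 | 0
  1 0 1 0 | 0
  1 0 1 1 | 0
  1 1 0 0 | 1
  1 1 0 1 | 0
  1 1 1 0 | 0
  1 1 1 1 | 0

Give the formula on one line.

(~c & ((b | (d | ~a)) & (a & ~d)))

  ~c = 1100110011001100
  ~a = 1111111100000000
  (d | ~a) = 1111111101010101
  (b | (d | ~a)) = 1111111101011111
  ~d = 1010101010101010
  (a & ~d) = 0000000010101010
  ((b | (d | ~a)) & (a & ~d)) = 0000000000001010
  (~c & ((b | (d | ~a)) & (a & ~d))) = 0000000000001000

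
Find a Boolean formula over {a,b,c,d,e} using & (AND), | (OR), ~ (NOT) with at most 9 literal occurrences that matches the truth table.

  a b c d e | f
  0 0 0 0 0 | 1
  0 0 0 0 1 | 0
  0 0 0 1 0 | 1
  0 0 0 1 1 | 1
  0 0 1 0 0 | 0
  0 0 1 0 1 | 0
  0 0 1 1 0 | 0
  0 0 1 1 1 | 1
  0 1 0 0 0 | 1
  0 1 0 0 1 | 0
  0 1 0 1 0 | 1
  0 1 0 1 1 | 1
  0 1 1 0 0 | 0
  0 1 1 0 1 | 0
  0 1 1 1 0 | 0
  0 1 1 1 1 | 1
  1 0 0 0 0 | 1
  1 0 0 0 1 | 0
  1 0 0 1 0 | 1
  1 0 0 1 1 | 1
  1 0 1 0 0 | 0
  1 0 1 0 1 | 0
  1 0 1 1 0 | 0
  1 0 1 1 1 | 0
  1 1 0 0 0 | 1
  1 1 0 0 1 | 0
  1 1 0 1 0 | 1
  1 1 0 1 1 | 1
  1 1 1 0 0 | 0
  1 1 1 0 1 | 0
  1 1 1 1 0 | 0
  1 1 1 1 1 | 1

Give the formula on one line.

  (d & e) = 00010001000100010001000100010001
  (d | a) = 00110011001100111111111111111111
  ~c = 11110000111100001111000011110000
  ~a = 11111111111111110000000000000000
  (b | ~a) = 11111111111111110000000011111111
  (~c | (b | ~a)) = 11111111111111111111000011111111
  ((d | a) & (~c | (b | ~a))) = 00110011001100111111000011111111
  ((d & e) & ((d | a) & (~c | (b | ~a)))) = 00010001000100010001000000010001
  ~e = 10101010101010101010101010101010
  (~c & ~e) = 10100000101000001010000010100000
  (((d & e) & ((d | a) & (~c | (b | ~a)))) | (~c & ~e)) = 10110001101100011011000010110001

(((d & e) & ((d | a) & (~c | (b | ~a)))) | (~c & ~e))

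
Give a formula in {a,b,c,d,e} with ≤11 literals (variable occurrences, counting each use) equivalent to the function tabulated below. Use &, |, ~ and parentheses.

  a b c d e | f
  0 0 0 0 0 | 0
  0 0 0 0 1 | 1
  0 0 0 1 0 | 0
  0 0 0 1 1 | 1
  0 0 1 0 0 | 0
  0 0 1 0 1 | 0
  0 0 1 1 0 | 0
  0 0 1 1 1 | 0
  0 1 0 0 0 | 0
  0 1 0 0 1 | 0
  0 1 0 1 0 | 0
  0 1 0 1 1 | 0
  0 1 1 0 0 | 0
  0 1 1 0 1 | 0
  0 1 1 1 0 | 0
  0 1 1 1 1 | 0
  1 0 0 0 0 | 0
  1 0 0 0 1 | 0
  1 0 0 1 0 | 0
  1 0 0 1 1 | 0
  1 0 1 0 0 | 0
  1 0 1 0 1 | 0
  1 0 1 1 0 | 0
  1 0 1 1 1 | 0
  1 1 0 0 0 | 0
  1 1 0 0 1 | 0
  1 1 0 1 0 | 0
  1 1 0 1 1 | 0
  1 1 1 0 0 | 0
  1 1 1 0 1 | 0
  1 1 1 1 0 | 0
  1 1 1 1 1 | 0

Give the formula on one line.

(((~b & (e | (d | b))) & ~a) & (e & (b | ~c)))

  ~b = 11111111000000001111111100000000
  (d | b) = 00110011111111110011001111111111
  (e | (d | b)) = 01110111111111110111011111111111
  (~b & (e | (d | b))) = 01110111000000000111011100000000
  ~a = 11111111111111110000000000000000
  ((~b & (e | (d | b))) & ~a) = 01110111000000000000000000000000
  ~c = 11110000111100001111000011110000
  (b | ~c) = 11110000111111111111000011111111
  (e & (b | ~c)) = 01010000010101010101000001010101
  (((~b & (e | (d | b))) & ~a) & (e & (b | ~c))) = 01010000000000000000000000000000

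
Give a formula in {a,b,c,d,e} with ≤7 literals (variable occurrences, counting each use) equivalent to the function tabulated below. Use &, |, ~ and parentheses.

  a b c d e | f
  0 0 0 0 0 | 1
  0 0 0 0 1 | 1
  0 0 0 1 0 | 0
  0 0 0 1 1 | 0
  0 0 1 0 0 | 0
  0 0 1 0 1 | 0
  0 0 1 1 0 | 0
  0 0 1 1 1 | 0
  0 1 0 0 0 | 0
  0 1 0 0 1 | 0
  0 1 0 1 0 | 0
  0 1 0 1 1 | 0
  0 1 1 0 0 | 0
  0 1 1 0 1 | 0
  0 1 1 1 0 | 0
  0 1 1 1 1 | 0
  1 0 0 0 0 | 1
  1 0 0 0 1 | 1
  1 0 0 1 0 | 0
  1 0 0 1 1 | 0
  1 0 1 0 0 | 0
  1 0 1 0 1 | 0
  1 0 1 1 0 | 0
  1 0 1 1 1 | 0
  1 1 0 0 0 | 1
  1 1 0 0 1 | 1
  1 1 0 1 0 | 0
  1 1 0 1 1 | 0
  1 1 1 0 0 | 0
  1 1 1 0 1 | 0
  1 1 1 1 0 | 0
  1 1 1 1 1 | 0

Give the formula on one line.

((~b | a) & (~c & ~d))

  ~b = 11111111000000001111111100000000
  (~b | a) = 11111111000000001111111111111111
  ~c = 11110000111100001111000011110000
  ~d = 11001100110011001100110011001100
  (~c & ~d) = 11000000110000001100000011000000
  ((~b | a) & (~c & ~d)) = 11000000000000001100000011000000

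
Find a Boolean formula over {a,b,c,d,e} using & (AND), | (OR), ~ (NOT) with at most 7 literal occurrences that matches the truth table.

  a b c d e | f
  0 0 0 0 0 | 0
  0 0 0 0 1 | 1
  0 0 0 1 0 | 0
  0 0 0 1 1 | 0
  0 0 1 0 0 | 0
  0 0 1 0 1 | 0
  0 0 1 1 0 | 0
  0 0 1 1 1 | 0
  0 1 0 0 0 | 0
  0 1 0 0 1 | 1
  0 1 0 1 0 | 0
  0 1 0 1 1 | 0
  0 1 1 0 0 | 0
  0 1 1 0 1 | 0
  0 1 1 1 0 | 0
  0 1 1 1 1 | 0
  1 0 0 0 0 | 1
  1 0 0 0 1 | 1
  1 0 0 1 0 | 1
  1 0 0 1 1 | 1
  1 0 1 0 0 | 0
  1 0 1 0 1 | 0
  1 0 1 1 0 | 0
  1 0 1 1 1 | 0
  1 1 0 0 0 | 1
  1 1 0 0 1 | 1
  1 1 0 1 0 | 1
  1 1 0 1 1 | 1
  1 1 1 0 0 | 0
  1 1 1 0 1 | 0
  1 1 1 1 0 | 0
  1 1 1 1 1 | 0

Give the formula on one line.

  ~c = 11110000111100001111000011110000
  ~d = 11001100110011001100110011001100
  (e & ~d) = 01000100010001000100010001000100
  (a | (e & ~d)) = 01000100010001001111111111111111
  (~c & (a | (e & ~d))) = 01000000010000001111000011110000

(~c & (a | (e & ~d)))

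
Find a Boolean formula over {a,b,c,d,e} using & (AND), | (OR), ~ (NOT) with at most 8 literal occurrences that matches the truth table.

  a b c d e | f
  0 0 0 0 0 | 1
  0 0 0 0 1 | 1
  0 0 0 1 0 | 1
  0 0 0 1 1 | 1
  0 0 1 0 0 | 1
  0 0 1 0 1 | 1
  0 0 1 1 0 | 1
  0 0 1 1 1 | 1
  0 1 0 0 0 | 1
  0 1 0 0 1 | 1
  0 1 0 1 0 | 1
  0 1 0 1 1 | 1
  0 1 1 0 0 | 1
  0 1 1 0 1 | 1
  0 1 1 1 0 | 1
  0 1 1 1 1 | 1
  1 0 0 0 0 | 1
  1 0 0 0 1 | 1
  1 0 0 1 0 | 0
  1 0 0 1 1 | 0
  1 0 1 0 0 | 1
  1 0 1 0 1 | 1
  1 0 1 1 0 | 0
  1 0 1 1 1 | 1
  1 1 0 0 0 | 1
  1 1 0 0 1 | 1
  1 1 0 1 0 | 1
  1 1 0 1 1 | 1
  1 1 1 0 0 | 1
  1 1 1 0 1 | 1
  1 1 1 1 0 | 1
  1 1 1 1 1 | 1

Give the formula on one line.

(((e & ~d) | (b | (e & c))) | (~a | (~d & a)))

  ~d = 11001100110011001100110011001100
  (e & ~d) = 01000100010001000100010001000100
  (e & c) = 00000101000001010000010100000101
  (b | (e & c)) = 00000101111111110000010111111111
  ((e & ~d) | (b | (e & c))) = 01000101111111110100010111111111
  ~a = 11111111111111110000000000000000
  (~d & a) = 00000000000000001100110011001100
  (~a | (~d & a)) = 11111111111111111100110011001100
  (((e & ~d) | (b | (e & c))) | (~a | (~d & a))) = 11111111111111111100110111111111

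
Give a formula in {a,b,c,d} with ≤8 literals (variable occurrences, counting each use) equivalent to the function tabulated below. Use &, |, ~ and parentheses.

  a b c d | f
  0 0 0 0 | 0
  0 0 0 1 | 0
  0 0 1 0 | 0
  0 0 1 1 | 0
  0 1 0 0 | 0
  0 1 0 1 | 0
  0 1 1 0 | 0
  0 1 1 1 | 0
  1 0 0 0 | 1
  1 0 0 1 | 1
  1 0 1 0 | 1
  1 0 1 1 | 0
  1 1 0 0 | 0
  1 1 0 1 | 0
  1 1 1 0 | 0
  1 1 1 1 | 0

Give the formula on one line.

((~b & ((d & (~b & ~c)) | ~d)) & a)

  ~b = 1111000011110000
  ~c = 1100110011001100
  (~b & ~c) = 1100000011000000
  (d & (~b & ~c)) = 0100000001000000
  ~d = 1010101010101010
  ((d & (~b & ~c)) | ~d) = 1110101011101010
  (~b & ((d & (~b & ~c)) | ~d)) = 1110000011100000
  ((~b & ((d & (~b & ~c)) | ~d)) & a) = 0000000011100000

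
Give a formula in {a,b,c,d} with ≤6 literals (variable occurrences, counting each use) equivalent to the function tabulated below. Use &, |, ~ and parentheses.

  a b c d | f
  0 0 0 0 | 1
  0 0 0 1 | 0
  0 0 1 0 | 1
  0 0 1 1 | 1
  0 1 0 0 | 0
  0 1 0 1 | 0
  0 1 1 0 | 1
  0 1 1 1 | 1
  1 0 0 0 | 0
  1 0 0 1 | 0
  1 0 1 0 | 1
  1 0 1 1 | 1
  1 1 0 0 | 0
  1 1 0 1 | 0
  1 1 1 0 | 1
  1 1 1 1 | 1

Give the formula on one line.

  ~d = 1010101010101010
  ~a = 1111111100000000
  ~b = 1111000011110000
  (~a & ~b) = 1111000000000000
  (~d & (~a & ~b)) = 1010000000000000
  (c | (~d & (~a & ~b))) = 1011001100110011

(c | (~d & (~a & ~b)))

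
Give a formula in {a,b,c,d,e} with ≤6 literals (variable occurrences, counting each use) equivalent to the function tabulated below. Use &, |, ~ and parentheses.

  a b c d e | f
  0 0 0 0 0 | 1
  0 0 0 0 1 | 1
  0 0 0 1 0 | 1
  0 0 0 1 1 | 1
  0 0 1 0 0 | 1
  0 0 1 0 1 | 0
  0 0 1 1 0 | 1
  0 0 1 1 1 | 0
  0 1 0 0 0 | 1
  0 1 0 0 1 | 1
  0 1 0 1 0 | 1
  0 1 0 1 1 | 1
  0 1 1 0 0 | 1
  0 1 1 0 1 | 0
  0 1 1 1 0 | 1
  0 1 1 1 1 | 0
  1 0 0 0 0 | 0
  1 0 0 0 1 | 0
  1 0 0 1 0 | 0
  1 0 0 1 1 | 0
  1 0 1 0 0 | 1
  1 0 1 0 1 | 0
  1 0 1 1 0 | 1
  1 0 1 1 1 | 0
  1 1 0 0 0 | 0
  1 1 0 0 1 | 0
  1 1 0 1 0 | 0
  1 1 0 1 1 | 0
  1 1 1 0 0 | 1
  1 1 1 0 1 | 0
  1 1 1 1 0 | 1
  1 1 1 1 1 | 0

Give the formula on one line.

  ~e = 10101010101010101010101010101010
  ~c = 11110000111100001111000011110000
  (~e | ~c) = 11111010111110101111101011111010
  ~a = 11111111111111110000000000000000
  (c | ~a) = 11111111111111110000111100001111
  ((~e | ~c) & (c | ~a)) = 11111010111110100000101000001010

((~e | ~c) & (c | ~a))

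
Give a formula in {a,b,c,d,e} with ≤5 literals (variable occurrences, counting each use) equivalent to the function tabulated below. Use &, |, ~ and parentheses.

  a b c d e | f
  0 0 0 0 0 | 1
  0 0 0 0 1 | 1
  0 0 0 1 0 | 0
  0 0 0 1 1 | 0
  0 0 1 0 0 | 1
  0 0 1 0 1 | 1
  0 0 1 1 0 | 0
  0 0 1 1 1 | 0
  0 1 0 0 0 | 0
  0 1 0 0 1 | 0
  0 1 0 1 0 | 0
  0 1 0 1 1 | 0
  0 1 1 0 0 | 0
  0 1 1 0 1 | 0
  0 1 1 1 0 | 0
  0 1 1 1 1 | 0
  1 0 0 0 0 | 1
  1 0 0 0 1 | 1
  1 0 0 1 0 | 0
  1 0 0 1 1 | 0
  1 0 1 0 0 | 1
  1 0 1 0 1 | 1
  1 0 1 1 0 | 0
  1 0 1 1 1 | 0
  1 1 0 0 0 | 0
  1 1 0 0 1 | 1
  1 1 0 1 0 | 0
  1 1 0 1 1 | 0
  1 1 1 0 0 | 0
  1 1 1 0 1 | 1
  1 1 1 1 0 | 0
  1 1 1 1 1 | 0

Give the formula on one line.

((~b | (a & e)) & ~d)

  ~b = 11111111000000001111111100000000
  (a & e) = 00000000000000000101010101010101
  (~b | (a & e)) = 11111111000000001111111101010101
  ~d = 11001100110011001100110011001100
  ((~b | (a & e)) & ~d) = 11001100000000001100110001000100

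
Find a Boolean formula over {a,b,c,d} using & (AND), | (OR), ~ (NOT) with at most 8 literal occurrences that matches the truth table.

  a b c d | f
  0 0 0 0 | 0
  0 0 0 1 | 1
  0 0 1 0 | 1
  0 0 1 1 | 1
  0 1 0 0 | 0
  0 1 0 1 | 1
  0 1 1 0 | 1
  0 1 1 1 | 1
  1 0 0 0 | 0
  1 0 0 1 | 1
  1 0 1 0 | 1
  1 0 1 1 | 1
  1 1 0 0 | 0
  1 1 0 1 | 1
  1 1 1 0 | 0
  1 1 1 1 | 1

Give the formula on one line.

(((~a & c) | d) | (c & ~b))

  ~a = 1111111100000000
  (~a & c) = 0011001100000000
  ((~a & c) | d) = 0111011101010101
  ~b = 1111000011110000
  (c & ~b) = 0011000000110000
  (((~a & c) | d) | (c & ~b)) = 0111011101110101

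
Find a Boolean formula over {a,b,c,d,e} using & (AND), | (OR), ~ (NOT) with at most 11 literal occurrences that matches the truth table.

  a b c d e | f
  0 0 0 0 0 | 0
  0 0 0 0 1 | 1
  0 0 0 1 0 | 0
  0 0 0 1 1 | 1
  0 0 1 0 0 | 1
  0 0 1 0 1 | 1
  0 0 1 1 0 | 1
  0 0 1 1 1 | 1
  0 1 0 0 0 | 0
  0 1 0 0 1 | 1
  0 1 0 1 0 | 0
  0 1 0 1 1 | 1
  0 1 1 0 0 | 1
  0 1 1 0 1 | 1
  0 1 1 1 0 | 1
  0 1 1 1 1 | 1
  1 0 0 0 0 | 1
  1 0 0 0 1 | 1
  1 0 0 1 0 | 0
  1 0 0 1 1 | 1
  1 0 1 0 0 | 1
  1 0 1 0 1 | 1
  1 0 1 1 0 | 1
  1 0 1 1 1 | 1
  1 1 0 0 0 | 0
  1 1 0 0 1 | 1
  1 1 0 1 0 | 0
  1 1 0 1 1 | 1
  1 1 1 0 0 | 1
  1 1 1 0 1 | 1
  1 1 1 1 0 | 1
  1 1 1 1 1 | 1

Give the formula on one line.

((a & ((c & (d & a)) | (~d & ~b))) | (e | c))

  (d & a) = 00000000000000000011001100110011
  (c & (d & a)) = 00000000000000000000001100000011
  ~d = 11001100110011001100110011001100
  ~b = 11111111000000001111111100000000
  (~d & ~b) = 11001100000000001100110000000000
  ((c & (d & a)) | (~d & ~b)) = 11001100000000001100111100000011
  (a & ((c & (d & a)) | (~d & ~b))) = 00000000000000001100111100000011
  (e | c) = 01011111010111110101111101011111
  ((a & ((c & (d & a)) | (~d & ~b))) | (e | c)) = 01011111010111111101111101011111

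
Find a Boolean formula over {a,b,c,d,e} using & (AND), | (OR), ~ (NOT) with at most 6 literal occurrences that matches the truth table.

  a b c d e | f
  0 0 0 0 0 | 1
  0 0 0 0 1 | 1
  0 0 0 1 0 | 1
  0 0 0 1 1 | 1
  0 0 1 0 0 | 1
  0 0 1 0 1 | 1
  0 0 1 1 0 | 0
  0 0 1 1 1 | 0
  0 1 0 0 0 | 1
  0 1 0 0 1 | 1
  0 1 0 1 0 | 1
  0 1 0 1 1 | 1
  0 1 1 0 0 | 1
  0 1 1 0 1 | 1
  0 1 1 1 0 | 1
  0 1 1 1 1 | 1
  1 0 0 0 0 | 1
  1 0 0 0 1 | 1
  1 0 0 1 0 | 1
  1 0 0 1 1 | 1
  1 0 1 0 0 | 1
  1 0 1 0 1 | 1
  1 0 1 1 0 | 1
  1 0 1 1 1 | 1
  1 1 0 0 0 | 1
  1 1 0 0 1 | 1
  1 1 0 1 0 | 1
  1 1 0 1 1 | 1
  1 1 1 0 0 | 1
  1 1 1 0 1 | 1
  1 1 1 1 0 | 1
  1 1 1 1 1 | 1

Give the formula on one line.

  ~d = 11001100110011001100110011001100
  ~c = 11110000111100001111000011110000
  (b | ~c) = 11110000111111111111000011111111
  (~d | (b | ~c)) = 11111100111111111111110011111111
  (~d | a) = 11001100110011001111111111111111
  (d & (~d | a)) = 00000000000000000011001100110011
  ((~d | (b | ~c)) | (d & (~d | a))) = 11111100111111111111111111111111

((~d | (b | ~c)) | (d & (~d | a)))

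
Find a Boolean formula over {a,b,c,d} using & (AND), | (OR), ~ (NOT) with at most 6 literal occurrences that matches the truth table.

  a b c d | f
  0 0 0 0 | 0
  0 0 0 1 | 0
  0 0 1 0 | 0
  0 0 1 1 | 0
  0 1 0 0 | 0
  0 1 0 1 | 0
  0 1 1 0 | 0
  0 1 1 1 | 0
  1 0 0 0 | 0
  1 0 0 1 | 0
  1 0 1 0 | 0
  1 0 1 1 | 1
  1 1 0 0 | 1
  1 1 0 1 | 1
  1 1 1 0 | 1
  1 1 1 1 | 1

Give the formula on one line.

(((b | d) & (b | c)) & a)

  (b | d) = 0101111101011111
  (b | c) = 0011111100111111
  ((b | d) & (b | c)) = 0001111100011111
  (((b | d) & (b | c)) & a) = 0000000000011111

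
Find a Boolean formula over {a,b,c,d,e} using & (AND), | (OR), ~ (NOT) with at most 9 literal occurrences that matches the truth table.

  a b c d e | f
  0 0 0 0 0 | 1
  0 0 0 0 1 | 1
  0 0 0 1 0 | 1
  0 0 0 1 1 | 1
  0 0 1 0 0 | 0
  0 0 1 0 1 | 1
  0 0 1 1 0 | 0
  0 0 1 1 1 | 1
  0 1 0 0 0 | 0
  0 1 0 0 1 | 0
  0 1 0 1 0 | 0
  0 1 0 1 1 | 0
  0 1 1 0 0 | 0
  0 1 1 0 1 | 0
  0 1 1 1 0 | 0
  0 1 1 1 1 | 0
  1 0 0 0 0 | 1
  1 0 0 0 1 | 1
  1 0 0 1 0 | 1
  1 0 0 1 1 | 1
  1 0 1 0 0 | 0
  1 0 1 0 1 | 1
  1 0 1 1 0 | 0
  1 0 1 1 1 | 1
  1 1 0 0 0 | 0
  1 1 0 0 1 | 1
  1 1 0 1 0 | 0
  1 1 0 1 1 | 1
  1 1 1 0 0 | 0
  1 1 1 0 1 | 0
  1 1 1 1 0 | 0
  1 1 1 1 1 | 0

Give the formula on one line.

((~c | (~b & e)) & ((~b | c) | (e & a)))

  ~c = 11110000111100001111000011110000
  ~b = 11111111000000001111111100000000
  (~b & e) = 01010101000000000101010100000000
  (~c | (~b & e)) = 11110101111100001111010111110000
  (~b | c) = 11111111000011111111111100001111
  (e & a) = 00000000000000000101010101010101
  ((~b | c) | (e & a)) = 11111111000011111111111101011111
  ((~c | (~b & e)) & ((~b | c) | (e & a))) = 11110101000000001111010101010000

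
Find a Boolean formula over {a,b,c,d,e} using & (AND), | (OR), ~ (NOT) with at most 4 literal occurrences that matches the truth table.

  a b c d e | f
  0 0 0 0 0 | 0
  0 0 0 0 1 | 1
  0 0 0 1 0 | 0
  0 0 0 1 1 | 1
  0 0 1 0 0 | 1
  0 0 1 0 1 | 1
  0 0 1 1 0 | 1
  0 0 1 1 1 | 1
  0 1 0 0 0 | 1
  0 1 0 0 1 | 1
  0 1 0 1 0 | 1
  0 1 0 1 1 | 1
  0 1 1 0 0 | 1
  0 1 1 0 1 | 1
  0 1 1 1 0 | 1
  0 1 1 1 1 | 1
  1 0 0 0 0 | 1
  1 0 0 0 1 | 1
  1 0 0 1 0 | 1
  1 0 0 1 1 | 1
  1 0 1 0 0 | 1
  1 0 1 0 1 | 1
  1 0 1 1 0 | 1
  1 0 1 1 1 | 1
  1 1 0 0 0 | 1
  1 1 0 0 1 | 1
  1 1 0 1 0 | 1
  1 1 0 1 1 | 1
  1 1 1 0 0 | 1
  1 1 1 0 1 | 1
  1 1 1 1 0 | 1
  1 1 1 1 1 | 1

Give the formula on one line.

  (a | b) = 00000000111111111111111111111111
  ((a | b) | c) = 00001111111111111111111111111111
  (e | ((a | b) | c)) = 01011111111111111111111111111111

(e | ((a | b) | c))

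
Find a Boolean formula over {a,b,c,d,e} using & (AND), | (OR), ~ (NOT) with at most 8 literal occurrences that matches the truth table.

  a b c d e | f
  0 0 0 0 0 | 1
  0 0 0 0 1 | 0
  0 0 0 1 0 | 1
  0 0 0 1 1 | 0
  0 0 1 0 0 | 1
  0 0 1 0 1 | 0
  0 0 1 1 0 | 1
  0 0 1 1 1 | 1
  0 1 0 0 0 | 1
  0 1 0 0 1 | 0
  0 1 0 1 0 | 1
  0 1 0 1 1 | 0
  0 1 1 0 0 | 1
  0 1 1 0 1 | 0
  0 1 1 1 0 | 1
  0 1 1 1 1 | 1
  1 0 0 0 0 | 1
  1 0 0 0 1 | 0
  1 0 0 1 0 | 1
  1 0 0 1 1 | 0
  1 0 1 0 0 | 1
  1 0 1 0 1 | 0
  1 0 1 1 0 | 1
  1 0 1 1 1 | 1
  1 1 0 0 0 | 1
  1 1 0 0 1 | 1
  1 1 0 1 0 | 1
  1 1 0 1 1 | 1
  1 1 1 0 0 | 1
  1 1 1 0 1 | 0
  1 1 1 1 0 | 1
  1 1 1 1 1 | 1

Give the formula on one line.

  (d & c) = 00000011000000110000001100000011
  ~e = 10101010101010101010101010101010
  ((d & c) | ~e) = 10101011101010111010101110101011
  ~c = 11110000111100001111000011110000
  (~e | a) = 10101010101010101111111111111111
  ((~e | a) & b) = 00000000101010100000000011111111
  (~c & ((~e | a) & b)) = 00000000101000000000000011110000
  (((d & c) | ~e) | (~c & ((~e | a) & b))) = 10101011101010111010101111111011

(((d & c) | ~e) | (~c & ((~e | a) & b)))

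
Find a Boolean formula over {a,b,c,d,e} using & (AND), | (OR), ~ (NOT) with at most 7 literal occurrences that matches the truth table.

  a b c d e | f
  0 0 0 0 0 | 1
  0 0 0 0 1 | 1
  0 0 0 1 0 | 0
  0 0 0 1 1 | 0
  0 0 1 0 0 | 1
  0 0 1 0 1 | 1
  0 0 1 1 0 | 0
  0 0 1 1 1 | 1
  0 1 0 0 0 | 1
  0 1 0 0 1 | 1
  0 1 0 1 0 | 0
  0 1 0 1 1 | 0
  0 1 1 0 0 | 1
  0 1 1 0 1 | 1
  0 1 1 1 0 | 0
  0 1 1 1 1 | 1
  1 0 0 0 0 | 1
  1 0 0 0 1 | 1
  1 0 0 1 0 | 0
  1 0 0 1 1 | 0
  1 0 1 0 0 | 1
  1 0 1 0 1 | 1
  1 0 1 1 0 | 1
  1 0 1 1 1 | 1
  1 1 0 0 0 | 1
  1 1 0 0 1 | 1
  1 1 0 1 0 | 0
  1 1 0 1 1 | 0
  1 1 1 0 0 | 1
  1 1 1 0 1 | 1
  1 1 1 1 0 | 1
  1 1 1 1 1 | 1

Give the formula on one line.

  ~d = 11001100110011001100110011001100
  (a | ~d) = 11001100110011001111111111111111
  (e | (a | ~d)) = 11011101110111011111111111111111
  ((e | (a | ~d)) & c) = 00001101000011010000111100001111
  (((e | (a | ~d)) & c) | ~d) = 11001101110011011100111111001111

(((e | (a | ~d)) & c) | ~d)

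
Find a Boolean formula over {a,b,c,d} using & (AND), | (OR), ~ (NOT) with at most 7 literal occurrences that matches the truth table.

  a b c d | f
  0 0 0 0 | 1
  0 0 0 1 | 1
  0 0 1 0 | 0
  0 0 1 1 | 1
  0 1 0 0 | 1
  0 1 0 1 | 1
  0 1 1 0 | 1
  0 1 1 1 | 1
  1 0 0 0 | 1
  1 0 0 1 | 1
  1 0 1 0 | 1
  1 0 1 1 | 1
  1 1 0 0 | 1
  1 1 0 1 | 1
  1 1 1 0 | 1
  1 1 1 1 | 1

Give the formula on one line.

  ~a = 1111111100000000
  ~c = 1100110011001100
  (~a & ~c) = 1100110000000000
  (a | d) = 0101010111111111
  (b | a) = 0000111111111111
  ((a | d) | (b | a)) = 0101111111111111
  ((~a & ~c) | ((a | d) | (b | a))) = 1101111111111111

((~a & ~c) | ((a | d) | (b | a)))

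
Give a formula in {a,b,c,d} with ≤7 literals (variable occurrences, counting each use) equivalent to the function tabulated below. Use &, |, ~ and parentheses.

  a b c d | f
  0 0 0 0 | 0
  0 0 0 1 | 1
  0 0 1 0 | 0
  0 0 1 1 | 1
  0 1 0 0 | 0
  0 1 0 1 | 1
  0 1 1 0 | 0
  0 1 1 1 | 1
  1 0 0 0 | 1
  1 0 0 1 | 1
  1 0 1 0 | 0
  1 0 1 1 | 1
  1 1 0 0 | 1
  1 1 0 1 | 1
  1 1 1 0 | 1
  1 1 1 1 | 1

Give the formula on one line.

(d | (a & (~c | (b & a))))

  ~c = 1100110011001100
  (b & a) = 0000000000001111
  (~c | (b & a)) = 1100110011001111
  (a & (~c | (b & a))) = 0000000011001111
  (d | (a & (~c | (b & a)))) = 0101010111011111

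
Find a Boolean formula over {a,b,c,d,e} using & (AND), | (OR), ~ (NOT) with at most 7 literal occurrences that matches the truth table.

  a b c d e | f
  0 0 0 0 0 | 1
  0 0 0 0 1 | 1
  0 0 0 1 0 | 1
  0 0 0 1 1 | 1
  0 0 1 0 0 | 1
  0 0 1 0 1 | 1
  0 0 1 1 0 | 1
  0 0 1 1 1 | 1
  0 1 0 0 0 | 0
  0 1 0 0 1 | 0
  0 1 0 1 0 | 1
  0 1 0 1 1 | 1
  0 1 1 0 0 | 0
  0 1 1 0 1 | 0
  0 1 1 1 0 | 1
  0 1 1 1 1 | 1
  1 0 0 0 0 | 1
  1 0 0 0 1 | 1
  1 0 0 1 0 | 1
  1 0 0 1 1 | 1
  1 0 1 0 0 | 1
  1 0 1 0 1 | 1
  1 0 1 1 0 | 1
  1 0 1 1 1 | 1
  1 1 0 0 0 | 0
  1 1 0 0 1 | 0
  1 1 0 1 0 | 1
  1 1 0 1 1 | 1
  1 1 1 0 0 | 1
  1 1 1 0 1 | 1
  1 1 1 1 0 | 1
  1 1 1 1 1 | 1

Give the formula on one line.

((a & c) | (d | ~b))

  (a & c) = 00000000000000000000111100001111
  ~b = 11111111000000001111111100000000
  (d | ~b) = 11111111001100111111111100110011
  ((a & c) | (d | ~b)) = 11111111001100111111111100111111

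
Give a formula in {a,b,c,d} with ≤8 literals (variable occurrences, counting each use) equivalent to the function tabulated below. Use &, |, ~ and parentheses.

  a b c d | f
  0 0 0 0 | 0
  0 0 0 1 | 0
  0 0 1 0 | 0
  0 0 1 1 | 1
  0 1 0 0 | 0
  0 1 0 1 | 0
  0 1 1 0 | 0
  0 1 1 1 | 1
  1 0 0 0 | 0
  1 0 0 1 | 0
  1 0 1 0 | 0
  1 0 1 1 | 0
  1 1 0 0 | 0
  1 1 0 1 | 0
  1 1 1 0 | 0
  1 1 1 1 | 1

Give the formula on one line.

  (c & d) = 0001000100010001
  ~a = 1111111100000000
  (b & a) = 0000000000001111
  (~a | (b & a)) = 1111111100001111
  ((c & d) & (~a | (b & a))) = 0001000100000001

((c & d) & (~a | (b & a)))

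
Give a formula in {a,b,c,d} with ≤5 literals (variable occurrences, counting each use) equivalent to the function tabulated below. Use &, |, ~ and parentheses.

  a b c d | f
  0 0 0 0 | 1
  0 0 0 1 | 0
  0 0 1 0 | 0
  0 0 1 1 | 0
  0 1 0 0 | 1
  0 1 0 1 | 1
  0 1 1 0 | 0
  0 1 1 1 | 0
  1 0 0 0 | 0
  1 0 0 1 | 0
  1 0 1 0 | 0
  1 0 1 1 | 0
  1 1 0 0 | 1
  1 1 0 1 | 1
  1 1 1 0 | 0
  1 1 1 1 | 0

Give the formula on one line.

(((~d & ~a) | b) & ~c)

  ~d = 1010101010101010
  ~a = 1111111100000000
  (~d & ~a) = 1010101000000000
  ((~d & ~a) | b) = 1010111100001111
  ~c = 1100110011001100
  (((~d & ~a) | b) & ~c) = 1000110000001100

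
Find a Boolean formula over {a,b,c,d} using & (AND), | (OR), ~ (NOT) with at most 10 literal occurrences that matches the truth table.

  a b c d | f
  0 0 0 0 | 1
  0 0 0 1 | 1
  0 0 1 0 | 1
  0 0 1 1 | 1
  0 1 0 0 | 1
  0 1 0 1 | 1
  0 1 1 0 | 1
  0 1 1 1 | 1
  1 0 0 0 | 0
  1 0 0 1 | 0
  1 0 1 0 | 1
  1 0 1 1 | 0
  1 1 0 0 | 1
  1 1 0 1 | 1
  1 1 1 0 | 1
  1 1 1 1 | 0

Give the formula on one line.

  ~a = 1111111100000000
  ~d = 1010101010101010
  (a & ~d) = 0000000010101010
  ~c = 1100110011001100
  (d & ~c) = 0100010001000100
  ((a & ~d) | (d & ~c)) = 0100010011101110
  (c & ((a & ~d) | (d & ~c))) = 0000000000100010
  (b & ~c) = 0000110000001100
  ((c & ((a & ~d) | (d & ~c))) | (b & ~c)) = 0000110000101110
  (~a | ((c & ((a & ~d) | (d & ~c))) | (b & ~c))) = 1111111100101110

(~a | ((c & ((a & ~d) | (d & ~c))) | (b & ~c)))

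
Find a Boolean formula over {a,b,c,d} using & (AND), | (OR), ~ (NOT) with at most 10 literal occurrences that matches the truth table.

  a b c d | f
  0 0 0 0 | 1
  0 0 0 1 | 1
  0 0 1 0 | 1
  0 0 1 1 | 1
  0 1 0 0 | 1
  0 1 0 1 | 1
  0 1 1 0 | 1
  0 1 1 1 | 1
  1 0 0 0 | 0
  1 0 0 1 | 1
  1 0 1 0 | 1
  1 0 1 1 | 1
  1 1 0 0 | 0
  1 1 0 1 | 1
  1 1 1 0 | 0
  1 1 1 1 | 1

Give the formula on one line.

  ~c = 1100110011001100
  ~b = 1111000011110000
  (~c | ~b) = 1111110011111100
  (c & (~c | ~b)) = 0011000000110000
  ~a = 1111111100000000
  (d & b) = 0000010100000101
  (~a & (d & b)) = 0000010100000000
  ((c & (~c | ~b)) | (~a & (d & b))) = 0011010100110000
  (a & d) = 0000000001010101
  (((c & (~c | ~b)) | (~a & (d & b))) | (a & d)) = 0011010101110101
  ((((c & (~c | ~b)) | (~a & (d & b))) | (a & d)) | ~a) = 1111111101110101

((((c & (~c | ~b)) | (~a & (d & b))) | (a & d)) | ~a)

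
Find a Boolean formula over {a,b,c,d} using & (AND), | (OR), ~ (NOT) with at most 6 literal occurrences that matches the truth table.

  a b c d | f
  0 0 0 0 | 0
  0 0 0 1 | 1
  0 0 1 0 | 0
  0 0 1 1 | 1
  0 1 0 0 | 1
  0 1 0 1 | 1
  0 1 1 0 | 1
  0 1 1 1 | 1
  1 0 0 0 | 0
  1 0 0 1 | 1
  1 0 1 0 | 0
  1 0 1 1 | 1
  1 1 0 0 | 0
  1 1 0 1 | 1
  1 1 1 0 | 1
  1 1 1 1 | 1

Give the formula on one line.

(((~a | d) | (c | d)) & (b | d))

  ~a = 1111111100000000
  (~a | d) = 1111111101010101
  (c | d) = 0111011101110111
  ((~a | d) | (c | d)) = 1111111101110111
  (b | d) = 0101111101011111
  (((~a | d) | (c | d)) & (b | d)) = 0101111101010111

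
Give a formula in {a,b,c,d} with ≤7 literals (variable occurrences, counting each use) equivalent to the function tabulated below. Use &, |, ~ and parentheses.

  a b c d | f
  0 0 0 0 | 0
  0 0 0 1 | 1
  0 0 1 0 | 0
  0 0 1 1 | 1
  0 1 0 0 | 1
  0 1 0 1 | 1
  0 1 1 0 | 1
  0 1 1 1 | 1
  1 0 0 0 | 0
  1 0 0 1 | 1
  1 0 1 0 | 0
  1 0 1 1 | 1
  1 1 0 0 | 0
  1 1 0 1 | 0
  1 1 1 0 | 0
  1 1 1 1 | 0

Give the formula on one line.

((~a | ~b) & (b | d))

  ~a = 1111111100000000
  ~b = 1111000011110000
  (~a | ~b) = 1111111111110000
  (b | d) = 0101111101011111
  ((~a | ~b) & (b | d)) = 0101111101010000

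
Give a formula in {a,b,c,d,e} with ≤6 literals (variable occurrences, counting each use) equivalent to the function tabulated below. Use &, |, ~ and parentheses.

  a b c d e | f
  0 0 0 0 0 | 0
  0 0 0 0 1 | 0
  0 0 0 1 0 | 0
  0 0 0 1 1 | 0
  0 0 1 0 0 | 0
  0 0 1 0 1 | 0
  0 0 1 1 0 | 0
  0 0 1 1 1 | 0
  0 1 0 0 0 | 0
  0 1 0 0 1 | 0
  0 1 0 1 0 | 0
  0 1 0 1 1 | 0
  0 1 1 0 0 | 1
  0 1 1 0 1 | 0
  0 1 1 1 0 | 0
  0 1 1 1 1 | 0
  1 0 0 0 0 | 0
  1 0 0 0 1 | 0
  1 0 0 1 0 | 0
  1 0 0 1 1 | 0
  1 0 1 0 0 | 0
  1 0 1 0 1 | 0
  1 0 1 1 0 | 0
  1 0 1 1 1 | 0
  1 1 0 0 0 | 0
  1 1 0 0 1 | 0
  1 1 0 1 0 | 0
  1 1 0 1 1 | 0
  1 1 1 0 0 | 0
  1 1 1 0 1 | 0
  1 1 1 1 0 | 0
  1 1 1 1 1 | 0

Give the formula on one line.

  ~e = 10101010101010101010101010101010
  ~d = 11001100110011001100110011001100
  (~e & ~d) = 10001000100010001000100010001000
  (b & (~e & ~d)) = 00000000100010000000000010001000
  ~a = 11111111111111110000000000000000
  (c & ~a) = 00001111000011110000000000000000
  ((b & (~e & ~d)) & (c & ~a)) = 00000000000010000000000000000000

((b & (~e & ~d)) & (c & ~a))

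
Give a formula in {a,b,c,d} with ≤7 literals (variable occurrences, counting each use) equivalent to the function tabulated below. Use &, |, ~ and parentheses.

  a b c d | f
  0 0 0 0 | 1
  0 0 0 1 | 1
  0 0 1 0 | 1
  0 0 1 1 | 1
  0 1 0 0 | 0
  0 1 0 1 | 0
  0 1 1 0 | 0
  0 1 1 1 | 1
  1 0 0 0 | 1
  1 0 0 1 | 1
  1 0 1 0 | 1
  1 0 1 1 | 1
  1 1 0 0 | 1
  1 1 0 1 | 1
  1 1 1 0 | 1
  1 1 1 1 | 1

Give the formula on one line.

((c & d) | (a | ~b))

  (c & d) = 0001000100010001
  ~b = 1111000011110000
  (a | ~b) = 1111000011111111
  ((c & d) | (a | ~b)) = 1111000111111111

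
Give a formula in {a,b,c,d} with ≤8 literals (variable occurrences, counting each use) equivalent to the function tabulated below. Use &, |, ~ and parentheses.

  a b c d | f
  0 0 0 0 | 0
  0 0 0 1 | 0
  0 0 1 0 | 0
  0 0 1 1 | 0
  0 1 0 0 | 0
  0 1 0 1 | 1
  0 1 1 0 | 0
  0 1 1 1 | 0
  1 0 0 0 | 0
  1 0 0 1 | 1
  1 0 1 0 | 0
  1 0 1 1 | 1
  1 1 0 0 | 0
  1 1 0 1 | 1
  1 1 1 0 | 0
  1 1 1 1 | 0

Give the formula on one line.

((b & (d & (~c | ~d))) | (a & (~b & d)))

  ~c = 1100110011001100
  ~d = 1010101010101010
  (~c | ~d) = 1110111011101110
  (d & (~c | ~d)) = 0100010001000100
  (b & (d & (~c | ~d))) = 0000010000000100
  ~b = 1111000011110000
  (~b & d) = 0101000001010000
  (a & (~b & d)) = 0000000001010000
  ((b & (d & (~c | ~d))) | (a & (~b & d))) = 0000010001010100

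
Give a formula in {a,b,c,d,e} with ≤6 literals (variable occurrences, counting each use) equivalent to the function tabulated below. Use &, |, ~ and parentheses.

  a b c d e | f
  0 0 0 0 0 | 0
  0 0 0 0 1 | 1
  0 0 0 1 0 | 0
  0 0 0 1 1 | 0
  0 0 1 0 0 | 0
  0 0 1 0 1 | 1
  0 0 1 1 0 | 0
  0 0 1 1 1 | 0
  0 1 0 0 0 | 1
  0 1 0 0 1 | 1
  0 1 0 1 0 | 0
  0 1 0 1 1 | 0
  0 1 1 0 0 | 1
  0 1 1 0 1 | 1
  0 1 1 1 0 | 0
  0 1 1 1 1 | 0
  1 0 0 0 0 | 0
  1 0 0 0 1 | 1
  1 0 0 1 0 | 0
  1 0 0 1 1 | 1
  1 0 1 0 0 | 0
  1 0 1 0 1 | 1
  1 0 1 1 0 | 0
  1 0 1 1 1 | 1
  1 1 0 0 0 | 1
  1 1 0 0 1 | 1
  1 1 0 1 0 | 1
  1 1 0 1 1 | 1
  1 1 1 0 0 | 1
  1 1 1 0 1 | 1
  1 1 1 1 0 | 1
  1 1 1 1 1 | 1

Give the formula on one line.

  ~d = 11001100110011001100110011001100
  (b | e) = 01010101111111110101010111111111
  (~d & (b | e)) = 01000100110011000100010011001100
  ((~d & (b | e)) | a) = 01000100110011001111111111111111
  (e | b) = 01010101111111110101010111111111
  (((~d & (b | e)) | a) & (e | b)) = 01000100110011000101010111111111

(((~d & (b | e)) | a) & (e | b))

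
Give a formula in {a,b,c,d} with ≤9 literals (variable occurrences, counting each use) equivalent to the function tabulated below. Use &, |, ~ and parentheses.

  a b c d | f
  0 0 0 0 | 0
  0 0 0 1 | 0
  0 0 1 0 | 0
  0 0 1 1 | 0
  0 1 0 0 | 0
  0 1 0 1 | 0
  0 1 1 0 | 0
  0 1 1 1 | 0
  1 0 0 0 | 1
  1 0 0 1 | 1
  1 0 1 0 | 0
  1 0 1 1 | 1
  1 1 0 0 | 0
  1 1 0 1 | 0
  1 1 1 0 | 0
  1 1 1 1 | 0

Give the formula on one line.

(a & (((~c | d) & (~b & ~d)) | ((d | b) & ~b)))

  ~c = 1100110011001100
  (~c | d) = 1101110111011101
  ~b = 1111000011110000
  ~d = 1010101010101010
  (~b & ~d) = 1010000010100000
  ((~c | d) & (~b & ~d)) = 1000000010000000
  (d | b) = 0101111101011111
  ((d | b) & ~b) = 0101000001010000
  (((~c | d) & (~b & ~d)) | ((d | b) & ~b)) = 1101000011010000
  (a & (((~c | d) & (~b & ~d)) | ((d | b) & ~b))) = 0000000011010000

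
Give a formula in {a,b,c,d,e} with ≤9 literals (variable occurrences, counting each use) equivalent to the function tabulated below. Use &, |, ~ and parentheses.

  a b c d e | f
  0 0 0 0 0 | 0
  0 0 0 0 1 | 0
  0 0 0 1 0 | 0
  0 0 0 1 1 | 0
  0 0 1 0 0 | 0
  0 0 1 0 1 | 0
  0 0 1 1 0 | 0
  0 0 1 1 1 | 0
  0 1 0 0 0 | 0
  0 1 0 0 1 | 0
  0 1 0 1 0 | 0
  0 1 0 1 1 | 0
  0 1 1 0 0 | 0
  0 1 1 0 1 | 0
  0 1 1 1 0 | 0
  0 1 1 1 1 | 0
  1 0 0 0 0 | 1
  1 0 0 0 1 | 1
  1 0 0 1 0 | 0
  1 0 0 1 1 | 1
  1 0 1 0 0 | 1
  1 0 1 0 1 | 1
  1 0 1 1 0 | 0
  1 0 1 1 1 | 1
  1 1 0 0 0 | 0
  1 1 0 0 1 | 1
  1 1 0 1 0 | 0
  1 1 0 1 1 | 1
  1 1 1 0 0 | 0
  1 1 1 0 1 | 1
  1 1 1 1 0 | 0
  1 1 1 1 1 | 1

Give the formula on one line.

  ~d = 11001100110011001100110011001100
  (~d & a) = 00000000000000001100110011001100
  ((~d & a) | e) = 01010101010101011101110111011101
  ~b = 11111111000000001111111100000000
  (~b | e) = 11111111010101011111111101010101
  (((~d & a) | e) & (~b | e)) = 01010101010101011101110101010101
  (a & (((~d & a) | e) & (~b | e))) = 00000000000000001101110101010101

(a & (((~d & a) | e) & (~b | e)))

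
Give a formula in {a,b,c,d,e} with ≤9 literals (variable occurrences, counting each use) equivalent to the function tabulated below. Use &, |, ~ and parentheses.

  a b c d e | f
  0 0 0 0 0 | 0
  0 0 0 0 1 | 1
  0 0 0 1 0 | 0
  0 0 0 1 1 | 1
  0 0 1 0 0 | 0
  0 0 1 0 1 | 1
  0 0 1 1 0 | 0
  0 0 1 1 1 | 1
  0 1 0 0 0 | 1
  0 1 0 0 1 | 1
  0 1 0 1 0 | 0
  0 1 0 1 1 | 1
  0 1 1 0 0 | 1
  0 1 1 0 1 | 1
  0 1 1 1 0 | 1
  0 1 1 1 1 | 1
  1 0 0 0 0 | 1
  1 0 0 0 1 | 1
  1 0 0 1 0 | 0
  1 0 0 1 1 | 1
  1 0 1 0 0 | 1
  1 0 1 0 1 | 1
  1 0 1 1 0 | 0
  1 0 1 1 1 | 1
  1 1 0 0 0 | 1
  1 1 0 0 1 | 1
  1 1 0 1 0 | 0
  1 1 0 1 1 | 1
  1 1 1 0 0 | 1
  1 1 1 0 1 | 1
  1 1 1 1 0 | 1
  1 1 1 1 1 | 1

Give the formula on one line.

  (b | e) = 01010101111111110101010111111111
  (a | (b | e)) = 01010101111111111111111111111111
  ~d = 11001100110011001100110011001100
  ((a | (b | e)) & ~d) = 01000100110011001100110011001100
  (e | b) = 01010101111111110101010111111111
  ((e | b) & c) = 00000101000011110000010100001111
  (e & d) = 00010001000100010001000100010001
  (((e | b) & c) | (e & d)) = 00010101000111110001010100011111
  (((a | (b | e)) & ~d) | (((e | b) & c) | (e & d))) = 01010101110111111101110111011111

(((a | (b | e)) & ~d) | (((e | b) & c) | (e & d)))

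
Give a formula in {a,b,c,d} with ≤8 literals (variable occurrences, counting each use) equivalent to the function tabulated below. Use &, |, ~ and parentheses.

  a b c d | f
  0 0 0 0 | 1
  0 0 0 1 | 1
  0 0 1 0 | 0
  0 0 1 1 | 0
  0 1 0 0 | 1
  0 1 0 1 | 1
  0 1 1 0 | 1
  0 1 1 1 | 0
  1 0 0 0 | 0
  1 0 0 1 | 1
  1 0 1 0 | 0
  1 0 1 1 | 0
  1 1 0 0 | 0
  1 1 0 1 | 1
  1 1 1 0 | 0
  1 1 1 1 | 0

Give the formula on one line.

((~a | (((~c & d) | b) & d)) & ((b & ~d) | ~c))

  ~a = 1111111100000000
  ~c = 1100110011001100
  (~c & d) = 0100010001000100
  ((~c & d) | b) = 0100111101001111
  (((~c & d) | b) & d) = 0100010101000101
  (~a | (((~c & d) | b) & d)) = 1111111101000101
  ~d = 1010101010101010
  (b & ~d) = 0000101000001010
  ((b & ~d) | ~c) = 1100111011001110
  ((~a | (((~c & d) | b) & d)) & ((b & ~d) | ~c)) = 1100111001000100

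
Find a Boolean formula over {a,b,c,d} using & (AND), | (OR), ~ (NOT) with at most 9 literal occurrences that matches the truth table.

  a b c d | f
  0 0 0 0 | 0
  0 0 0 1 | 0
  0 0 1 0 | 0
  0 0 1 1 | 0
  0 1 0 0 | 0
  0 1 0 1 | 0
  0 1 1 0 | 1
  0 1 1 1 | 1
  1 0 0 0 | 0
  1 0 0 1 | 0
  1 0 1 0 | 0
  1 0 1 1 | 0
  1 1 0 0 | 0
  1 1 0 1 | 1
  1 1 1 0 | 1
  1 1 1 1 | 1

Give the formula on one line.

(((c | a) | ~b) & (b & (c | (d & (b | ~d)))))

  (c | a) = 0011001111111111
  ~b = 1111000011110000
  ((c | a) | ~b) = 1111001111111111
  ~d = 1010101010101010
  (b | ~d) = 1010111110101111
  (d & (b | ~d)) = 0000010100000101
  (c | (d & (b | ~d))) = 0011011100110111
  (b & (c | (d & (b | ~d)))) = 0000011100000111
  (((c | a) | ~b) & (b & (c | (d & (b | ~d))))) = 0000001100000111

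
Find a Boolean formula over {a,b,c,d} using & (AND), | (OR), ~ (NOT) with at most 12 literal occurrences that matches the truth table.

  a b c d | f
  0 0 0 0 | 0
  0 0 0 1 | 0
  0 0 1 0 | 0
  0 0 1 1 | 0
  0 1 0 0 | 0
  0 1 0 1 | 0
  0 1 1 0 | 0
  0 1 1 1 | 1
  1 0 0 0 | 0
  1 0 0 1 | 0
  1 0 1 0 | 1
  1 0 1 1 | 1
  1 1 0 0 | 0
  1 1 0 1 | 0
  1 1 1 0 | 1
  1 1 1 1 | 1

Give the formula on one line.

((c & (a | d)) & ((a | ~c) | (((c | ~a) & b) | a)))

  (a | d) = 0101010111111111
  (c & (a | d)) = 0001000100110011
  ~c = 1100110011001100
  (a | ~c) = 1100110011111111
  ~a = 1111111100000000
  (c | ~a) = 1111111100110011
  ((c | ~a) & b) = 0000111100000011
  (((c | ~a) & b) | a) = 0000111111111111
  ((a | ~c) | (((c | ~a) & b) | a)) = 1100111111111111
  ((c & (a | d)) & ((a | ~c) | (((c | ~a) & b) | a))) = 0000000100110011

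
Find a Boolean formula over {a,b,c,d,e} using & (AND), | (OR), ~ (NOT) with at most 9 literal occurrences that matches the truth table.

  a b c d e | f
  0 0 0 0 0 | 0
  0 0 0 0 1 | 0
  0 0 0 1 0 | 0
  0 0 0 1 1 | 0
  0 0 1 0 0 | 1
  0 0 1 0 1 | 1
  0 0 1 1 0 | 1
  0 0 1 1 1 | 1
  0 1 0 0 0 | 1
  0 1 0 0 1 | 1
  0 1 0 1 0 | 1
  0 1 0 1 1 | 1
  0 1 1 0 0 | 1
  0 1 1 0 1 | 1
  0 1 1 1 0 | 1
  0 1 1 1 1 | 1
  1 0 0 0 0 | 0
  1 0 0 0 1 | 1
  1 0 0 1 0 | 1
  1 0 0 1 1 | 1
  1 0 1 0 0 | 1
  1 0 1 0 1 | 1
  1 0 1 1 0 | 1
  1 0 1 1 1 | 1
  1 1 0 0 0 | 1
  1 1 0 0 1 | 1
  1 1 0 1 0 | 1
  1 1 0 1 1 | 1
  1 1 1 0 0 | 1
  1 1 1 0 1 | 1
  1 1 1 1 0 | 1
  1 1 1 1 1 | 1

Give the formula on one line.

((c | b) | (((c | ~b) & (e | d)) & a))

  (c | b) = 00001111111111110000111111111111
  ~b = 11111111000000001111111100000000
  (c | ~b) = 11111111000011111111111100001111
  (e | d) = 01110111011101110111011101110111
  ((c | ~b) & (e | d)) = 01110111000001110111011100000111
  (((c | ~b) & (e | d)) & a) = 00000000000000000111011100000111
  ((c | b) | (((c | ~b) & (e | d)) & a)) = 00001111111111110111111111111111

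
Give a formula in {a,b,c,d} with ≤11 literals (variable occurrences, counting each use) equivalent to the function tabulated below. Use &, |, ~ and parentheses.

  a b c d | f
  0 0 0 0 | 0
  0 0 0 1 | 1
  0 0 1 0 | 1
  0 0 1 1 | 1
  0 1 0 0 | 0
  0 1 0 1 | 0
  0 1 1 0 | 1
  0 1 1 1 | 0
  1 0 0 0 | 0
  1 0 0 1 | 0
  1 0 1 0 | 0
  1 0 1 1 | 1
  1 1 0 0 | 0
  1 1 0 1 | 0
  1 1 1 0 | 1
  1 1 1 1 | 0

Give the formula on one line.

  ~b = 1111000011110000
  (d & ~b) = 0101000001010000
  ~a = 1111111100000000
  (~a | c) = 1111111100110011
  ((d & ~b) & (~a | c)) = 0101000000010000
  ~d = 1010101010101010
  (~d & c) = 0010001000100010
  (~a | b) = 1111111100001111
  ((~d & c) & (~a | b)) = 0010001000000010
  (((d & ~b) & (~a | c)) | ((~d & c) & (~a | b))) = 0111001000010010

(((d & ~b) & (~a | c)) | ((~d & c) & (~a | b)))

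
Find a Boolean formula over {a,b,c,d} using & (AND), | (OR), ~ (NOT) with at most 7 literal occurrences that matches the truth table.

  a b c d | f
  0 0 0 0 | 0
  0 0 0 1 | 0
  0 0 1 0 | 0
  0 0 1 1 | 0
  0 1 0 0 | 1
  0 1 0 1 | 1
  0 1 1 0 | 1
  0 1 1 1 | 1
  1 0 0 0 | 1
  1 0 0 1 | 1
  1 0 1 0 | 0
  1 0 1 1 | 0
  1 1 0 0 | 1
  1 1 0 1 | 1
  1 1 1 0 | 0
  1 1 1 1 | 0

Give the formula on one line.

((~a & b) | (a & ~c))

  ~a = 1111111100000000
  (~a & b) = 0000111100000000
  ~c = 1100110011001100
  (a & ~c) = 0000000011001100
  ((~a & b) | (a & ~c)) = 0000111111001100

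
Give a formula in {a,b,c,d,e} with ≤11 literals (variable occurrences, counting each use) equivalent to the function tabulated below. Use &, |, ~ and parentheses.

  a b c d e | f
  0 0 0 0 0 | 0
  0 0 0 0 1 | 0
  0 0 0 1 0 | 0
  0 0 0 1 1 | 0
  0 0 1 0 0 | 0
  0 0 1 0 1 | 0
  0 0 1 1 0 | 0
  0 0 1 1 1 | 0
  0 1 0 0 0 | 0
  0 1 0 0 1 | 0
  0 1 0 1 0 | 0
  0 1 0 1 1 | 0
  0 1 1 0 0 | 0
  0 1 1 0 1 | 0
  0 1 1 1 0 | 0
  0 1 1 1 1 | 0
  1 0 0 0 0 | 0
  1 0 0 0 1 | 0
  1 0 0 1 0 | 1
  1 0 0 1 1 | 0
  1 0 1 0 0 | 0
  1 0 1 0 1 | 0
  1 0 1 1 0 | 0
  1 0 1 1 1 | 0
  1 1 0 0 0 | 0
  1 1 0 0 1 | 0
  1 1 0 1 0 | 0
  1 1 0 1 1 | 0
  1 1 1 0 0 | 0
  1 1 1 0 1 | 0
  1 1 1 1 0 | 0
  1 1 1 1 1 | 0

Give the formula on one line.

  ~e = 10101010101010101010101010101010
  (~e & d) = 00100010001000100010001000100010
  (b | d) = 00110011111111110011001111111111
  ((b | d) & a) = 00000000000000000011001111111111
  ((~e & d) & ((b | d) & a)) = 00000000000000000010001000100010
  ~b = 11111111000000001111111100000000
  (~b & a) = 00000000000000001111111100000000
  (e | (~b & a)) = 01010101010101011111111101010101
  ~c = 11110000111100001111000011110000
  ((e | (~b & a)) & ~c) = 01010000010100001111000001010000
  (((~e & d) & ((b | d) & a)) & ((e | (~b & a)) & ~c)) = 00000000000000000010000000000000

(((~e & d) & ((b | d) & a)) & ((e | (~b & a)) & ~c))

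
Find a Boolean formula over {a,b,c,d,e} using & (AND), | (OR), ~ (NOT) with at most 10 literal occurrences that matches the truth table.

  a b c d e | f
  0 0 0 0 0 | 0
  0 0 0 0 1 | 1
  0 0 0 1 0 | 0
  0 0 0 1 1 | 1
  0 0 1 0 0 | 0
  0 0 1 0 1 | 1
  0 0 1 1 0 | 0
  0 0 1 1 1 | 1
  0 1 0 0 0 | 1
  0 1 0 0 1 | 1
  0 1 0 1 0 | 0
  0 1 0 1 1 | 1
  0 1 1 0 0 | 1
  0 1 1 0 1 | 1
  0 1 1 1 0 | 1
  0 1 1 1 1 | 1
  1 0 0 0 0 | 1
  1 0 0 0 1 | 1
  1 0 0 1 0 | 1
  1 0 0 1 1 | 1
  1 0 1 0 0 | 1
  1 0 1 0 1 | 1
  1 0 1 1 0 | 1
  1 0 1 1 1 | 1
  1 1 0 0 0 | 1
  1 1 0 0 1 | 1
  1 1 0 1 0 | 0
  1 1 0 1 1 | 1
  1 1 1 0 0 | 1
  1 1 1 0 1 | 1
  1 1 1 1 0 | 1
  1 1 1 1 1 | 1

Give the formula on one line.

((((c | ~b) & a) & ~e) | ((e | (~d | c)) & (b | e)))

  ~b = 11111111000000001111111100000000
  (c | ~b) = 11111111000011111111111100001111
  ((c | ~b) & a) = 00000000000000001111111100001111
  ~e = 10101010101010101010101010101010
  (((c | ~b) & a) & ~e) = 00000000000000001010101000001010
  ~d = 11001100110011001100110011001100
  (~d | c) = 11001111110011111100111111001111
  (e | (~d | c)) = 11011111110111111101111111011111
  (b | e) = 01010101111111110101010111111111
  ((e | (~d | c)) & (b | e)) = 01010101110111110101010111011111
  ((((c | ~b) & a) & ~e) | ((e | (~d | c)) & (b | e))) = 01010101110111111111111111011111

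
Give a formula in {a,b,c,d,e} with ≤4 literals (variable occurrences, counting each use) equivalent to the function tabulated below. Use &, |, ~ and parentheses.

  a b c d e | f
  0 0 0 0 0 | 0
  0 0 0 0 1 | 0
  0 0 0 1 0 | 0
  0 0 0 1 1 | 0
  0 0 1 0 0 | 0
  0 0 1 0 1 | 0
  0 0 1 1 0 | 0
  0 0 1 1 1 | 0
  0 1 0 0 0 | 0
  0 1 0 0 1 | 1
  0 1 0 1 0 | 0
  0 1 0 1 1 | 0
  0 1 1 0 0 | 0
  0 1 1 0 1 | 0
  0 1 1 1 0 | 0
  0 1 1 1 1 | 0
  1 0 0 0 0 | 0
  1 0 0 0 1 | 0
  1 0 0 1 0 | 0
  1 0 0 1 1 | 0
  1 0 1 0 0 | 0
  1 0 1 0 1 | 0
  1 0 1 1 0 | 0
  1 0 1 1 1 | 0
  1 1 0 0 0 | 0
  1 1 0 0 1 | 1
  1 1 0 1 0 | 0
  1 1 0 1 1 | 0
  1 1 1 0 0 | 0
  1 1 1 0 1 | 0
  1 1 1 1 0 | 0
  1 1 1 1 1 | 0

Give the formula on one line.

  ~d = 11001100110011001100110011001100
  (~d & e) = 01000100010001000100010001000100
  ~c = 11110000111100001111000011110000
  ((~d & e) & ~c) = 01000000010000000100000001000000
  (((~d & e) & ~c) & b) = 00000000010000000000000001000000

(((~d & e) & ~c) & b)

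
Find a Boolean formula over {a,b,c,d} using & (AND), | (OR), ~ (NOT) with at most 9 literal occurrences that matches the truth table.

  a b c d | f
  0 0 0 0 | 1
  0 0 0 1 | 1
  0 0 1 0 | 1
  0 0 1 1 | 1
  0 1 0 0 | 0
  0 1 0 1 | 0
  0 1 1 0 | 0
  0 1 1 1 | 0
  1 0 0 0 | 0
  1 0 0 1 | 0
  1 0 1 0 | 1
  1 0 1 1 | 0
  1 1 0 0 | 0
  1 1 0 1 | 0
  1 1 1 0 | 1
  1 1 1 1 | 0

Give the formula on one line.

(((~a | ((d | a) & b)) & ~b) | ((c | ~a) & (~d & a)))

  ~a = 1111111100000000
  (d | a) = 0101010111111111
  ((d | a) & b) = 0000010100001111
  (~a | ((d | a) & b)) = 1111111100001111
  ~b = 1111000011110000
  ((~a | ((d | a) & b)) & ~b) = 1111000000000000
  (c | ~a) = 1111111100110011
  ~d = 1010101010101010
  (~d & a) = 0000000010101010
  ((c | ~a) & (~d & a)) = 0000000000100010
  (((~a | ((d | a) & b)) & ~b) | ((c | ~a) & (~d & a))) = 1111000000100010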